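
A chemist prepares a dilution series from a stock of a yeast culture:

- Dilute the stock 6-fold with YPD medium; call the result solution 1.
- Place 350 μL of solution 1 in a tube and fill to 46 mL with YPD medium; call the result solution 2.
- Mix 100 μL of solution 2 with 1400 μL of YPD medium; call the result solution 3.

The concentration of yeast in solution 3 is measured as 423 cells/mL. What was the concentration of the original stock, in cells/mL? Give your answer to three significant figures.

Step 1: 6-fold → factor 6
Step 2: 350 μL brought to 46 mL → factor 46000/350 = 131.43
Step 3: 100 μL + 1400 μL = 1500 μL total → factor 1500/100 = 15
Overall dilution factor = 6 × 131.43 × 15 = 11829
Stock = 423 cells/mL × 11829 = 5.00 × 10^6 cells/mL

5.00 × 10^6 cells/mL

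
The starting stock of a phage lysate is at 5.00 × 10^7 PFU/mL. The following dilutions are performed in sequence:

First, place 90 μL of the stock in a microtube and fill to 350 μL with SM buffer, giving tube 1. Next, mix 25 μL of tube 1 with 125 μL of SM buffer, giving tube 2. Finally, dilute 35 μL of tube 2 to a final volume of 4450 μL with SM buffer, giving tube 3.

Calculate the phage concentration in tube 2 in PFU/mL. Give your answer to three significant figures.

Step 1: 90 μL brought to 350 μL → factor 350/90 = 3.8889
Step 2: 25 μL + 125 μL = 150 μL total → factor 150/25 = 6
Dilution factor through tube 2 = 3.8889 × 6 = 23.333
[tube 2] = 5.00 × 10^7 PFU/mL / 23.333 = 2.14 × 10^6 PFU/mL

2.14 × 10^6 PFU/mL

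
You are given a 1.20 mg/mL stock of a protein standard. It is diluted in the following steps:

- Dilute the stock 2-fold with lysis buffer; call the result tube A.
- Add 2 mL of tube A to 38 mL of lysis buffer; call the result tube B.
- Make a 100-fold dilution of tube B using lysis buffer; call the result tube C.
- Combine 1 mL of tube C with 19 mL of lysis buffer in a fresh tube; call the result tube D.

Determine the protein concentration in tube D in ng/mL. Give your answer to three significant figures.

15.0 ng/mL

Step 1: 2-fold → factor 2
Step 2: 2 mL + 38 mL = 40 mL total → factor 40/2 = 20
Step 3: 100-fold → factor 100
Step 4: 1 mL + 19 mL = 20 mL total → factor 20/1 = 20
Overall dilution factor = 2 × 20 × 100 × 20 = 80000
Final = 1.20 mg/mL / 80000 = 1.500 × 10^-5 mg/mL = 15.0 ng/mL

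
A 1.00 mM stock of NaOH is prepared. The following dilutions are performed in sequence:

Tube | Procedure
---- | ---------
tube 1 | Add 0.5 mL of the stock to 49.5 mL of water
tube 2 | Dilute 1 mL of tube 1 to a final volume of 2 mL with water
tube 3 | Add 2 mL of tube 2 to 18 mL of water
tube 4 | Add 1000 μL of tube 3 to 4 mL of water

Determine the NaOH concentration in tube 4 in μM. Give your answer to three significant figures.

0.100 μM

Step 1: 0.5 mL + 49.5 mL = 50 mL total → factor 50/0.5 = 100
Step 2: 1 mL brought to 2 mL → factor 2/1 = 2
Step 3: 2 mL + 18 mL = 20 mL total → factor 20/2 = 10
Step 4: 1000 μL + 4 mL = 5000 μL total → factor 5000/1000 = 5
Overall dilution factor = 100 × 2 × 10 × 5 = 10000
Final = 1.00 mM / 10000 = 0.0001000 mM = 0.100 μM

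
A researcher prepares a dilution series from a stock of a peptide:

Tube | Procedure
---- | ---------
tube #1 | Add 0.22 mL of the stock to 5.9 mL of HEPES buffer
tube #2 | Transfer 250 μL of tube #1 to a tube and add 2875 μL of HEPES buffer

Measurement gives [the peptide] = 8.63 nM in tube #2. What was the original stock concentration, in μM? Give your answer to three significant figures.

3.00 μM

Step 1: 0.22 mL + 5.9 mL = 6.12 mL total → factor 6.12/0.22 = 27.818
Step 2: 250 μL + 2875 μL = 3125 μL total → factor 3125/250 = 12.5
Overall dilution factor = 27.818 × 12.5 = 347.73
Stock = 8.63 nM × 347.73 = 3001 nM = 3.00 μM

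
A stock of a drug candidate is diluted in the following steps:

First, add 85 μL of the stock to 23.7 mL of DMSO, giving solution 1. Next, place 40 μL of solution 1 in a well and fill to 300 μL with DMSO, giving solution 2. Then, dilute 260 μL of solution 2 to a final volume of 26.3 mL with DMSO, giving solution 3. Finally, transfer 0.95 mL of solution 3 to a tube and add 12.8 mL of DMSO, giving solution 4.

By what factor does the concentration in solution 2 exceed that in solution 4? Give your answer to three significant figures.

1.46 × 10^3

Step 1: 85 μL + 23.7 mL = 23785 μL total → factor 23785/85 = 279.82
Step 2: 40 μL brought to 300 μL → factor 300/40 = 7.5
Step 3: 260 μL brought to 26.3 mL → factor 26300/260 = 101.15
Step 4: 0.95 mL + 12.8 mL = 13.75 mL total → factor 13.75/0.95 = 14.474
Dilution factor to solution 2 = 2098.7; to solution 4 = 3.0726 × 10^6
[solution 2]/[solution 4] = (factor to solution 4)/(factor to solution 2) = 3.0726 × 10^6/2098.7 = 1.46 × 10^3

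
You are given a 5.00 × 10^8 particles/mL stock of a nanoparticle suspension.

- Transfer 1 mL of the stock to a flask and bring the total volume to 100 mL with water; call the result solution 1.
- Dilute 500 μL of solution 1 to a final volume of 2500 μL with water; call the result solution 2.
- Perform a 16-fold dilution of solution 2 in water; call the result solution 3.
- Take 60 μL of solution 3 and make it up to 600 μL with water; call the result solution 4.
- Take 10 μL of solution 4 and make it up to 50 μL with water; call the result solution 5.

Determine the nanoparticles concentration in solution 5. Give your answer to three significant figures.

1.25 × 10^3 particles/mL

Step 1: 1 mL brought to 100 mL → factor 100/1 = 100
Step 2: 500 μL brought to 2500 μL → factor 2500/500 = 5
Step 3: 16-fold → factor 16
Step 4: 60 μL brought to 600 μL → factor 600/60 = 10
Step 5: 10 μL brought to 50 μL → factor 50/10 = 5
Overall dilution factor = 100 × 5 × 16 × 10 × 5 = 4 × 10^5
Final = 5.00 × 10^8 particles/mL / 4 × 10^5 = 1.25 × 10^3 particles/mL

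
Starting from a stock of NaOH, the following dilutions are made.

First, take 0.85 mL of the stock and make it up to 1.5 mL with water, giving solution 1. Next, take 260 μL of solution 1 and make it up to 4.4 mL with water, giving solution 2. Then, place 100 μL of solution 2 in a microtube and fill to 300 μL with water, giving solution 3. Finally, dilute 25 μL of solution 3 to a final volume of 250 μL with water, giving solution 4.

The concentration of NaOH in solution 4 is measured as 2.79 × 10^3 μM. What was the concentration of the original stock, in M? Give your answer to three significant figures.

2.50 M

Step 1: 0.85 mL brought to 1.5 mL → factor 1.5/0.85 = 1.7647
Step 2: 260 μL brought to 4.4 mL → factor 4400/260 = 16.923
Step 3: 100 μL brought to 300 μL → factor 300/100 = 3
Step 4: 25 μL brought to 250 μL → factor 250/25 = 10
Overall dilution factor = 1.7647 × 16.923 × 3 × 10 = 895.93
Stock = 2.79 × 10^3 μM × 895.93 = 2.500 × 10^6 μM = 2.50 M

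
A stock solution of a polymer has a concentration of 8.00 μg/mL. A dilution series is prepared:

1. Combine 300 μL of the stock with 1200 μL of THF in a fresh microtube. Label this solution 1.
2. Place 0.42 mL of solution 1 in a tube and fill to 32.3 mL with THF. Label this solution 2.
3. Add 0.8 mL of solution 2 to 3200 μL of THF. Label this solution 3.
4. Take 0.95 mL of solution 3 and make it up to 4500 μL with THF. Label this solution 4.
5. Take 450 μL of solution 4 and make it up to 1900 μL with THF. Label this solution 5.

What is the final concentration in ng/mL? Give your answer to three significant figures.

0.208 ng/mL

Step 1: 300 μL + 1200 μL = 1500 μL total → factor 1500/300 = 5
Step 2: 0.42 mL brought to 32.3 mL → factor 32.3/0.42 = 76.905
Step 3: 0.8 mL + 3200 μL = 4 mL total → factor 4/0.8 = 5
Step 4: 0.95 mL brought to 4500 μL → factor 4.5/0.95 = 4.7368
Step 5: 450 μL brought to 1900 μL → factor 1900/450 = 4.2222
Overall dilution factor = 5 × 76.905 × 5 × 4.7368 × 4.2222 = 38452
Final = 8.00 μg/mL / 38452 = 0.0002080 μg/mL = 0.208 ng/mL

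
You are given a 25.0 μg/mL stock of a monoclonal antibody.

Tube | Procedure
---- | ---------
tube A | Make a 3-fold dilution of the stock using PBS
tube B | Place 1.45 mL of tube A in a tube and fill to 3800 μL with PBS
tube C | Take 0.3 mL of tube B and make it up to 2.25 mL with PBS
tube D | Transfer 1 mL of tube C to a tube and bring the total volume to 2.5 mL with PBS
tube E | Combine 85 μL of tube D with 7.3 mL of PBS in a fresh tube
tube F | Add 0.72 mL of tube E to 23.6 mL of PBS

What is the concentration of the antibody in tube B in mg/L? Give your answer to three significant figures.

3.18 mg/L

Step 1: 3-fold → factor 3
Step 2: 1.45 mL brought to 3800 μL → factor 3.8/1.45 = 2.6207
Dilution factor through tube B = 3 × 2.6207 = 7.8621
[tube B] = 25.0 μg/mL / 7.8621 = 3.180 μg/mL = 3.18 mg/L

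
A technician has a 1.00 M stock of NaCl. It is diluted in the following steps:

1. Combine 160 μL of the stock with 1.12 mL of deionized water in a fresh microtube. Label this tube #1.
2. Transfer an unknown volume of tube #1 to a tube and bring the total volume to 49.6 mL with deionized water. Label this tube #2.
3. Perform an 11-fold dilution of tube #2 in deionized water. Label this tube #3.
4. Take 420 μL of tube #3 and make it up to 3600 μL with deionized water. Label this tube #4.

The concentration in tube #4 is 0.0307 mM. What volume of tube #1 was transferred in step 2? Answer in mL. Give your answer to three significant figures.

Step 1: 160 μL + 1.12 mL = 1280 μL total → factor 1280/160 = 8
Step 2: v brought to 49.6 mL → factor = 49.6 mL/v
Step 3: 11-fold → factor 11
Step 4: 420 μL brought to 3600 μL → factor 3600/420 = 8.5714
Product of known-step factors = 754.29
Overall factor = 1.00 M / (0.0307 mM) = 32573
Step-2 factor = 32573 / 754.29 = 43.184
v = 49.6 mL / 43.184 = 1.15 mL

1.15 mL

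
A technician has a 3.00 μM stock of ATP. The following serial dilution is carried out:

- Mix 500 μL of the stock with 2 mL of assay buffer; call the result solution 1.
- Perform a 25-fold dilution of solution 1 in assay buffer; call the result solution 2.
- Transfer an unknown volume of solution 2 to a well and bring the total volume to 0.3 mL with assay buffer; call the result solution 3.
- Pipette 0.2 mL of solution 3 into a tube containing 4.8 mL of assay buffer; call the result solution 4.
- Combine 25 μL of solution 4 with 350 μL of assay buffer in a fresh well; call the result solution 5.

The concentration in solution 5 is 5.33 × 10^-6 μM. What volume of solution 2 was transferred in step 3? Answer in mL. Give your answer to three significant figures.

Step 1: 500 μL + 2 mL = 2500 μL total → factor 2500/500 = 5
Step 2: 25-fold → factor 25
Step 3: v brought to 0.3 mL → factor = 0.3 mL/v
Step 4: 0.2 mL + 4.8 mL = 5 mL total → factor 5/0.2 = 25
Step 5: 25 μL + 350 μL = 375 μL total → factor 375/25 = 15
Product of known-step factors = 46875
Overall factor = 3.00 μM / (5.33 × 10^-6 μM) = 5.6285 × 10^5
Step-3 factor = 5.6285 × 10^5 / 46875 = 12.008
v = 0.3 mL / 12.008 = 0.0250 mL

0.0250 mL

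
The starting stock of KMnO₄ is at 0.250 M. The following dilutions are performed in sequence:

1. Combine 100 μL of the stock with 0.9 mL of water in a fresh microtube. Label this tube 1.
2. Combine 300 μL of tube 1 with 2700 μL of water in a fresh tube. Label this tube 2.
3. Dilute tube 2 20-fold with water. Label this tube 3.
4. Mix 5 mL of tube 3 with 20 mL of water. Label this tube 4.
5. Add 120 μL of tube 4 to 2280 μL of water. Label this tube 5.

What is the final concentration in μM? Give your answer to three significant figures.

Step 1: 100 μL + 0.9 mL = 1000 μL total → factor 1000/100 = 10
Step 2: 300 μL + 2700 μL = 3000 μL total → factor 3000/300 = 10
Step 3: 20-fold → factor 20
Step 4: 5 mL + 20 mL = 25 mL total → factor 25/5 = 5
Step 5: 120 μL + 2280 μL = 2400 μL total → factor 2400/120 = 20
Overall dilution factor = 10 × 10 × 20 × 5 × 20 = 2 × 10^5
Final = 0.250 M / 2 × 10^5 = 1.250 × 10^-6 M = 1.25 μM

1.25 μM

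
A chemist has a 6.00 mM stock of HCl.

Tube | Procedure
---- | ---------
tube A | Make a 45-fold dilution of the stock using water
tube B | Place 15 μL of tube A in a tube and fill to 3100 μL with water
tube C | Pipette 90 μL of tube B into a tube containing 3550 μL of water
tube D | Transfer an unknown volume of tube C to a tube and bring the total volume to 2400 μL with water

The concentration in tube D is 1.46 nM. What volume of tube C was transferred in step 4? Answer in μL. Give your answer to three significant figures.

Step 1: 45-fold → factor 45
Step 2: 15 μL brought to 3100 μL → factor 3100/15 = 206.67
Step 3: 90 μL + 3550 μL = 3640 μL total → factor 3640/90 = 40.444
Step 4: v brought to 2400 μL → factor = 2400 μL/v
Product of known-step factors = 3.7613 × 10^5
Overall factor = 6.00 mM / (1.46 nM) = 4.1096 × 10^6
Step-4 factor = 4.1096 × 10^6 / 3.7613 × 10^5 = 10.926
v = 2400 μL / 10.926 = 220 μL

220 μL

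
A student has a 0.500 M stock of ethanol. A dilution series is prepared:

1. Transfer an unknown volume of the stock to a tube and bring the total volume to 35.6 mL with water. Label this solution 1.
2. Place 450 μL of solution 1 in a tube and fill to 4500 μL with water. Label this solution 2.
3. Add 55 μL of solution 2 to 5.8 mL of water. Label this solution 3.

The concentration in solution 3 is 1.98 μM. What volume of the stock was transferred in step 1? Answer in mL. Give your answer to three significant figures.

0.150 mL

Step 1: v brought to 35.6 mL → factor = 35.6 mL/v
Step 2: 450 μL brought to 4500 μL → factor 4500/450 = 10
Step 3: 55 μL + 5.8 mL = 5855 μL total → factor 5855/55 = 106.45
Product of known-step factors = 1064.5
Overall factor = 0.500 M / (1.98 μM) = 2.5253 × 10^5
Step-1 factor = 2.5253 × 10^5 / 1064.5 = 237.21
v = 35.6 mL / 237.21 = 0.150 mL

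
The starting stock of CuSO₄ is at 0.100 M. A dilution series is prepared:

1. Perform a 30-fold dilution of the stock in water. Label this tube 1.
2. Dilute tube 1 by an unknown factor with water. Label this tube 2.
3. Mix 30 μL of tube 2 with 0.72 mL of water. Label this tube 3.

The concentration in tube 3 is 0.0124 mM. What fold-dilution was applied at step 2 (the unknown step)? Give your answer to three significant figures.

10.8-fold

Step 1: 30-fold → factor 30
Step 2: unknown factor x
Step 3: 30 μL + 0.72 mL = 750 μL total → factor 750/30 = 25
Product of known-step factors = 750
Overall factor = 0.100 M / (0.0124 mM) = 8064.5
x = 8064.5 / 750 = 10.8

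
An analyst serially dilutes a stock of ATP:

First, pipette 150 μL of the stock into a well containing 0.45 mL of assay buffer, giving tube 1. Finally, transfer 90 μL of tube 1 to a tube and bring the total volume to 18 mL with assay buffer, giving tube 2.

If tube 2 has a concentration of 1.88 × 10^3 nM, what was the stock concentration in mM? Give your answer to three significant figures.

1.50 mM

Step 1: 150 μL + 0.45 mL = 600 μL total → factor 600/150 = 4
Step 2: 90 μL brought to 18 mL → factor 18000/90 = 200
Overall dilution factor = 4 × 200 = 800
Stock = 1.88 × 10^3 nM × 800 = 1.504 × 10^6 nM = 1.50 mM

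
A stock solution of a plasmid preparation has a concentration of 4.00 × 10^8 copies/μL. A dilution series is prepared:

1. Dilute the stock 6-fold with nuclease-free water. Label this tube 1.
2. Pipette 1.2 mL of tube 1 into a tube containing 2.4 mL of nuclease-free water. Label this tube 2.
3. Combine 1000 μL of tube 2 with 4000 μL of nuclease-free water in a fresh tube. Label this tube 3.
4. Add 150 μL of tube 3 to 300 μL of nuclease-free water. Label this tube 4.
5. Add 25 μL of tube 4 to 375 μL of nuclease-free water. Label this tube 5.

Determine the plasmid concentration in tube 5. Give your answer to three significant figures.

Step 1: 6-fold → factor 6
Step 2: 1.2 mL + 2.4 mL = 3.6 mL total → factor 3.6/1.2 = 3
Step 3: 1000 μL + 4000 μL = 5000 μL total → factor 5000/1000 = 5
Step 4: 150 μL + 300 μL = 450 μL total → factor 450/150 = 3
Step 5: 25 μL + 375 μL = 400 μL total → factor 400/25 = 16
Overall dilution factor = 6 × 3 × 5 × 3 × 16 = 4320
Final = 4.00 × 10^8 copies/μL / 4320 = 9.26 × 10^4 copies/μL

9.26 × 10^4 copies/μL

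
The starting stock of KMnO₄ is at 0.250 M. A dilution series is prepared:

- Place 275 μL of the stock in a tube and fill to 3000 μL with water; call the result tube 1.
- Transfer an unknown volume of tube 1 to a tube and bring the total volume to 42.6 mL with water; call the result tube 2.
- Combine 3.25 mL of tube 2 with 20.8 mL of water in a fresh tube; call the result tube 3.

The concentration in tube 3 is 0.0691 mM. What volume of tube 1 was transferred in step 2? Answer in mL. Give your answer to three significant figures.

0.951 mL

Step 1: 275 μL brought to 3000 μL → factor 3000/275 = 10.909
Step 2: v brought to 42.6 mL → factor = 42.6 mL/v
Step 3: 3.25 mL + 20.8 mL = 24.05 mL total → factor 24.05/3.25 = 7.4
Product of known-step factors = 80.727
Overall factor = 0.250 M / (0.0691 mM) = 3617.9
Step-2 factor = 3617.9 / 80.727 = 44.817
v = 42.6 mL / 44.817 = 0.951 mL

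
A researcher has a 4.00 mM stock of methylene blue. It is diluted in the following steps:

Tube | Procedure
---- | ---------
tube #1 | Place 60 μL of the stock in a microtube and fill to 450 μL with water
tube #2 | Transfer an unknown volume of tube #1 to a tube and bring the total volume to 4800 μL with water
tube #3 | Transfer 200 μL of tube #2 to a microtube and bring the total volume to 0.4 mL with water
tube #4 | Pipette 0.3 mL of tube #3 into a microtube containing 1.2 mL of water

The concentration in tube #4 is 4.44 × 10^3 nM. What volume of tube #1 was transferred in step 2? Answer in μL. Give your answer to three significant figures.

Step 1: 60 μL brought to 450 μL → factor 450/60 = 7.5
Step 2: v brought to 4800 μL → factor = 4800 μL/v
Step 3: 200 μL brought to 0.4 mL → factor 400/200 = 2
Step 4: 0.3 mL + 1.2 mL = 1.5 mL total → factor 1.5/0.3 = 5
Product of known-step factors = 75
Overall factor = 4.00 mM / (4.44 × 10^3 nM) = 900.9
Step-2 factor = 900.9 / 75 = 12.012
v = 4800 μL / 12.012 = 400 μL

400 μL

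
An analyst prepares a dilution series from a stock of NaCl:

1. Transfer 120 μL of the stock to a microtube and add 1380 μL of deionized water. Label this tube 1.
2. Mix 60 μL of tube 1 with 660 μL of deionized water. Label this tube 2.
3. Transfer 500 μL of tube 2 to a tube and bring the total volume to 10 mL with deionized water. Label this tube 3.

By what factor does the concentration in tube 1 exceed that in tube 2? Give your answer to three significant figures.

Step 1: 120 μL + 1380 μL = 1500 μL total → factor 1500/120 = 12.5
Step 2: 60 μL + 660 μL = 720 μL total → factor 720/60 = 12
Dilution factor to tube 1 = 12.5; to tube 2 = 150
[tube 1]/[tube 2] = (factor to tube 2)/(factor to tube 1) = 150/12.5 = 12.0

12.0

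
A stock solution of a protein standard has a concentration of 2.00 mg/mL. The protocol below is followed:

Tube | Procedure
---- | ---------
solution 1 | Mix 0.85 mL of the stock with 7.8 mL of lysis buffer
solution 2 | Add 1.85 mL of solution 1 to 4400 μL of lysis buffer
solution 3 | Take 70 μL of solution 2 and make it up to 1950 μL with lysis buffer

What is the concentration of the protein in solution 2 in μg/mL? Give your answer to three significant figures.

Step 1: 0.85 mL + 7.8 mL = 8.65 mL total → factor 8.65/0.85 = 10.176
Step 2: 1.85 mL + 4400 μL = 6.25 mL total → factor 6.25/1.85 = 3.3784
Dilution factor through solution 2 = 10.176 × 3.3784 = 34.38
[solution 2] = 2.00 mg/mL / 34.38 = 0.05817 mg/mL = 58.2 μg/mL

58.2 μg/mL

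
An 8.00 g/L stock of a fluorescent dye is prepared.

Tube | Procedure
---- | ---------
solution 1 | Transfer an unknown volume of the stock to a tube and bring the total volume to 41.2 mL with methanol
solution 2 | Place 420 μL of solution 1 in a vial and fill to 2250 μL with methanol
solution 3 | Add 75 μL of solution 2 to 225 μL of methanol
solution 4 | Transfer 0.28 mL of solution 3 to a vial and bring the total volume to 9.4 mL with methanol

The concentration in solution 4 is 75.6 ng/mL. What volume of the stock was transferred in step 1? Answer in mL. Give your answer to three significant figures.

0.280 mL

Step 1: v brought to 41.2 mL → factor = 41.2 mL/v
Step 2: 420 μL brought to 2250 μL → factor 2250/420 = 5.3571
Step 3: 75 μL + 225 μL = 300 μL total → factor 300/75 = 4
Step 4: 0.28 mL brought to 9.4 mL → factor 9.4/0.28 = 33.571
Product of known-step factors = 719.39
Overall factor = 8.00 g/L / (75.6 ng/mL) = 1.0582 × 10^5
Step-1 factor = 1.0582 × 10^5 / 719.39 = 147.1
v = 41.2 mL / 147.1 = 0.280 mL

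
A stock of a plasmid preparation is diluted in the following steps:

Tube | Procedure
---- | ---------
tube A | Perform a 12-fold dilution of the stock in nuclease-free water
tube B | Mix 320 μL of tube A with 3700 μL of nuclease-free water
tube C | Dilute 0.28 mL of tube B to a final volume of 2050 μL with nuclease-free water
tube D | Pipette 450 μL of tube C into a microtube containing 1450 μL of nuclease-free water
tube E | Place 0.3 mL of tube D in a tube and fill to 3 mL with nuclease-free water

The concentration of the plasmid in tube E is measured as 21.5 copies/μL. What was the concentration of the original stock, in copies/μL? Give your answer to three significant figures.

Step 1: 12-fold → factor 12
Step 2: 320 μL + 3700 μL = 4020 μL total → factor 4020/320 = 12.562
Step 3: 0.28 mL brought to 2050 μL → factor 2.05/0.28 = 7.3214
Step 4: 450 μL + 1450 μL = 1900 μL total → factor 1900/450 = 4.2222
Step 5: 0.3 mL brought to 3 mL → factor 3/0.3 = 10
Overall dilution factor = 12 × 12.562 × 7.3214 × 4.2222 × 10 = 46601
Stock = 21.5 copies/μL × 46601 = 1.00 × 10^6 copies/μL

1.00 × 10^6 copies/μL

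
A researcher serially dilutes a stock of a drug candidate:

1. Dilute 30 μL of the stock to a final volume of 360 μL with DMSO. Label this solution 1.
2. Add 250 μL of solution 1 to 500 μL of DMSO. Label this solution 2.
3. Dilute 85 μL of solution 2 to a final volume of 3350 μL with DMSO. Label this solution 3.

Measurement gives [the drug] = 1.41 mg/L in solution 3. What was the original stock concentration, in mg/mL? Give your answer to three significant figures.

2.00 mg/mL

Step 1: 30 μL brought to 360 μL → factor 360/30 = 12
Step 2: 250 μL + 500 μL = 750 μL total → factor 750/250 = 3
Step 3: 85 μL brought to 3350 μL → factor 3350/85 = 39.412
Overall dilution factor = 12 × 3 × 39.412 = 1418.8
Stock = 1.41 mg/L × 1418.8 = 2001 mg/L = 2.00 mg/mL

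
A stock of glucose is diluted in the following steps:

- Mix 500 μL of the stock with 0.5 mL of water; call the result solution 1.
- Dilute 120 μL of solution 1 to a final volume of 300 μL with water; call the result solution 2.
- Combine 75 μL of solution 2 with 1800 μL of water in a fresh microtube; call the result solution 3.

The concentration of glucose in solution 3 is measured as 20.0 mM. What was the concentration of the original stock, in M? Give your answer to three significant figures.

Step 1: 500 μL + 0.5 mL = 1000 μL total → factor 1000/500 = 2
Step 2: 120 μL brought to 300 μL → factor 300/120 = 2.5
Step 3: 75 μL + 1800 μL = 1875 μL total → factor 1875/75 = 25
Overall dilution factor = 2 × 2.5 × 25 = 125
Stock = 20.0 mM × 125 = 2500 mM = 2.50 M

2.50 M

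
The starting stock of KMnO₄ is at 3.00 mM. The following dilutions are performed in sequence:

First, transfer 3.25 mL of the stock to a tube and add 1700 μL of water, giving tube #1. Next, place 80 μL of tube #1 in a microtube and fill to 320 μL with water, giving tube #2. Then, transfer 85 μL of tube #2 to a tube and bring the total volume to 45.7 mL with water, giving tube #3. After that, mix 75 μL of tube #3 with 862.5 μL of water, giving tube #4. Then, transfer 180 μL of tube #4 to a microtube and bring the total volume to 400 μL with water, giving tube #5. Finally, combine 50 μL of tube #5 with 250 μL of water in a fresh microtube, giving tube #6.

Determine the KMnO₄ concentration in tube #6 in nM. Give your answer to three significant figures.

Step 1: 3.25 mL + 1700 μL = 4.95 mL total → factor 4.95/3.25 = 1.5231
Step 2: 80 μL brought to 320 μL → factor 320/80 = 4
Step 3: 85 μL brought to 45.7 mL → factor 45700/85 = 537.65
Step 4: 75 μL + 862.5 μL = 937.5 μL total → factor 937.5/75 = 12.5
Step 5: 180 μL brought to 400 μL → factor 400/180 = 2.2222
Step 6: 50 μL + 250 μL = 300 μL total → factor 300/50 = 6
Overall dilution factor = 1.5231 × 4 × 537.65 × 12.5 × 2.2222 × 6 = 5.4592 × 10^5
Final = 3.00 mM / 5.4592 × 10^5 = 5.495 × 10^-6 mM = 5.50 nM

5.50 nM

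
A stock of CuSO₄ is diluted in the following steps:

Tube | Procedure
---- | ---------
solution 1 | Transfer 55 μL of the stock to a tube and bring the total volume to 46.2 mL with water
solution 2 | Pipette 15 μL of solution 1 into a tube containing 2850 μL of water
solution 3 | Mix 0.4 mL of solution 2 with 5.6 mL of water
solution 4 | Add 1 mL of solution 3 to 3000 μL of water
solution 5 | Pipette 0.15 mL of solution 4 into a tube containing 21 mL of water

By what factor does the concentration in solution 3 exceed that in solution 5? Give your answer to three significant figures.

564

Step 1: 55 μL brought to 46.2 mL → factor 46200/55 = 840
Step 2: 15 μL + 2850 μL = 2865 μL total → factor 2865/15 = 191
Step 3: 0.4 mL + 5.6 mL = 6 mL total → factor 6/0.4 = 15
Step 4: 1 mL + 3000 μL = 4 mL total → factor 4/1 = 4
Step 5: 0.15 mL + 21 mL = 21.15 mL total → factor 21.15/0.15 = 141
Dilution factor to solution 3 = 2.4066 × 10^6; to solution 5 = 1.3573 × 10^9
[solution 3]/[solution 5] = (factor to solution 5)/(factor to solution 3) = 1.3573 × 10^9/2.4066 × 10^6 = 564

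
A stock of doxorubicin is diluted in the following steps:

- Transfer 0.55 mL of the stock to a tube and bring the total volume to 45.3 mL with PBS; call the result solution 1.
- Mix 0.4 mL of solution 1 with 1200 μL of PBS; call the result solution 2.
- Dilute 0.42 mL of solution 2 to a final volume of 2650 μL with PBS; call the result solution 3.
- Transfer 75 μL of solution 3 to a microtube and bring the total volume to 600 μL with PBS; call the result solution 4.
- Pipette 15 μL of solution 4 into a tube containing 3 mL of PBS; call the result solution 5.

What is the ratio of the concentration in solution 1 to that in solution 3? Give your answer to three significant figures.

Step 1: 0.55 mL brought to 45.3 mL → factor 45.3/0.55 = 82.364
Step 2: 0.4 mL + 1200 μL = 1.6 mL total → factor 1.6/0.4 = 4
Step 3: 0.42 mL brought to 2650 μL → factor 2.65/0.42 = 6.3095
Dilution factor to solution 1 = 82.364; to solution 3 = 2078.7
[solution 1]/[solution 3] = (factor to solution 3)/(factor to solution 1) = 2078.7/82.364 = 25.2

25.2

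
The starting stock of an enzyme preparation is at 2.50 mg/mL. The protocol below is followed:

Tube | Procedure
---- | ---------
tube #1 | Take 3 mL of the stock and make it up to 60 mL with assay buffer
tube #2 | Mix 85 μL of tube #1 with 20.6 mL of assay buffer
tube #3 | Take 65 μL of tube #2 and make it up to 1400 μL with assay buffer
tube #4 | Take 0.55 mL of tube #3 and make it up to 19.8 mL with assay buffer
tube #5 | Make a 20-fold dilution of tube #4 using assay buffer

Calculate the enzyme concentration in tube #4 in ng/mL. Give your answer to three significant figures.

0.662 ng/mL

Step 1: 3 mL brought to 60 mL → factor 60/3 = 20
Step 2: 85 μL + 20.6 mL = 20685 μL total → factor 20685/85 = 243.35
Step 3: 65 μL brought to 1400 μL → factor 1400/65 = 21.538
Step 4: 0.55 mL brought to 19.8 mL → factor 19.8/0.55 = 36
Dilution factor through tube #4 = 20 × 243.35 × 21.538 × 36 = 3.7738 × 10^6
[tube #4] = 2.50 mg/mL / 3.7738 × 10^6 = 6.625 × 10^-7 mg/mL = 0.662 ng/mL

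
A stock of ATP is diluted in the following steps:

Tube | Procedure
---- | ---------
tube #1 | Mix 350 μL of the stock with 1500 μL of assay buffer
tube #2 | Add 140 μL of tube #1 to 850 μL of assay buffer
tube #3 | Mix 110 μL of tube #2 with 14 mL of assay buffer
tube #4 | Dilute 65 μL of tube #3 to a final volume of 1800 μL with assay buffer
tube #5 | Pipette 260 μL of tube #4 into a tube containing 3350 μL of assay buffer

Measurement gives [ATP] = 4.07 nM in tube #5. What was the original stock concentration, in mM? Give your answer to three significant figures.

Step 1: 350 μL + 1500 μL = 1850 μL total → factor 1850/350 = 5.2857
Step 2: 140 μL + 850 μL = 990 μL total → factor 990/140 = 7.0714
Step 3: 110 μL + 14 mL = 14110 μL total → factor 14110/110 = 128.27
Step 4: 65 μL brought to 1800 μL → factor 1800/65 = 27.692
Step 5: 260 μL + 3350 μL = 3610 μL total → factor 3610/260 = 13.885
Overall dilution factor = 5.2857 × 7.0714 × 128.27 × 27.692 × 13.885 = 1.8435 × 10^6
Stock = 4.07 nM × 1.8435 × 10^6 = 7.503 × 10^6 nM = 7.50 mM

7.50 mM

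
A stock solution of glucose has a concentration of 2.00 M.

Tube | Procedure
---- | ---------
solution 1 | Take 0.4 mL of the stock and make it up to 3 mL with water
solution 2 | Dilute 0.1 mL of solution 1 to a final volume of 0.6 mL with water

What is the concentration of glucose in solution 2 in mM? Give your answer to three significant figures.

Step 1: 0.4 mL brought to 3 mL → factor 3/0.4 = 7.5
Step 2: 0.1 mL brought to 0.6 mL → factor 0.6/0.1 = 6
Overall dilution factor = 7.5 × 6 = 45
Final = 2.00 M / 45 = 0.04444 M = 44.4 mM

44.4 mM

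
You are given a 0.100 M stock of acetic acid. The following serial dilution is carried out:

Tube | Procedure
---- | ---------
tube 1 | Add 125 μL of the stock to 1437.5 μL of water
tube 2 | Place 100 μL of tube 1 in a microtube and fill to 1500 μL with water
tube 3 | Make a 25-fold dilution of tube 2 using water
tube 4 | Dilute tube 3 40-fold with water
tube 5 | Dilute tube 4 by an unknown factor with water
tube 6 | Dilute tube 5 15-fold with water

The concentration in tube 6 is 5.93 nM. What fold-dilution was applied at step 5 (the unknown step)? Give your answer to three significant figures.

6.00-fold

Step 1: 125 μL + 1437.5 μL = 1562.5 μL total → factor 1562.5/125 = 12.5
Step 2: 100 μL brought to 1500 μL → factor 1500/100 = 15
Step 3: 25-fold → factor 25
Step 4: 40-fold → factor 40
Step 5: unknown factor x
Step 6: 15-fold → factor 15
Product of known-step factors = 2.8125 × 10^6
Overall factor = 0.100 M / (5.93 nM) = 1.6863 × 10^7
x = 1.6863 × 10^7 / 2.8125 × 10^6 = 6.00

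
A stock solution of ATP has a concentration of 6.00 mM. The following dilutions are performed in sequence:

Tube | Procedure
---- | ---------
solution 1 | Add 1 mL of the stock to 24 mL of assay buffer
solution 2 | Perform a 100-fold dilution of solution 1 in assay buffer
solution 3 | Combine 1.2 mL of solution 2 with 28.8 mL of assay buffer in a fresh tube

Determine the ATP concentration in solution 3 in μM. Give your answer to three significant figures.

Step 1: 1 mL + 24 mL = 25 mL total → factor 25/1 = 25
Step 2: 100-fold → factor 100
Step 3: 1.2 mL + 28.8 mL = 30 mL total → factor 30/1.2 = 25
Overall dilution factor = 25 × 100 × 25 = 62500
Final = 6.00 mM / 62500 = 9.600 × 10^-5 mM = 0.0960 μM

0.0960 μM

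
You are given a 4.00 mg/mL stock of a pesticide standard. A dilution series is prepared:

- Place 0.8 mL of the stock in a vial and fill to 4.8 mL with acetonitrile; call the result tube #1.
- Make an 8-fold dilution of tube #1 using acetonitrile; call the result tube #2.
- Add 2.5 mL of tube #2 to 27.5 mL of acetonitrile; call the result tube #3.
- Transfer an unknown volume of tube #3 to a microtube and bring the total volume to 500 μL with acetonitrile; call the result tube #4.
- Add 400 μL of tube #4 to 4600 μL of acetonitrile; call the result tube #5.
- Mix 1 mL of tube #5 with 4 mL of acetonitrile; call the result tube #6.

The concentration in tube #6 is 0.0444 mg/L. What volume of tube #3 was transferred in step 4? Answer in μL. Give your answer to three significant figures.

200 μL

Step 1: 0.8 mL brought to 4.8 mL → factor 4.8/0.8 = 6
Step 2: 8-fold → factor 8
Step 3: 2.5 mL + 27.5 mL = 30 mL total → factor 30/2.5 = 12
Step 4: v brought to 500 μL → factor = 500 μL/v
Step 5: 400 μL + 4600 μL = 5000 μL total → factor 5000/400 = 12.5
Step 6: 1 mL + 4 mL = 5 mL total → factor 5/1 = 5
Product of known-step factors = 36000
Overall factor = 4.00 mg/mL / (0.0444 mg/L) = 90090
Step-4 factor = 90090 / 36000 = 2.5025
v = 500 μL / 2.5025 = 200 μL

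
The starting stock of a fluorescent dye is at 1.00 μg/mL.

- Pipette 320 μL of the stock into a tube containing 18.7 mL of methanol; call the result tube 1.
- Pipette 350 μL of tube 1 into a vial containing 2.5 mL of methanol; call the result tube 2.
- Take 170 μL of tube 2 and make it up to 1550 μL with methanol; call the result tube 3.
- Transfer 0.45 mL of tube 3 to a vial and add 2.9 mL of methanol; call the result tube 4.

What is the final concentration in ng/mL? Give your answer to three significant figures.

Step 1: 320 μL + 18.7 mL = 19020 μL total → factor 19020/320 = 59.438
Step 2: 350 μL + 2.5 mL = 2850 μL total → factor 2850/350 = 8.1429
Step 3: 170 μL brought to 1550 μL → factor 1550/170 = 9.1176
Step 4: 0.45 mL + 2.9 mL = 3.35 mL total → factor 3.35/0.45 = 7.4444
Overall dilution factor = 59.438 × 8.1429 × 9.1176 × 7.4444 = 32851
Final = 1.00 μg/mL / 32851 = 3.044 × 10^-5 μg/mL = 0.0304 ng/mL

0.0304 ng/mL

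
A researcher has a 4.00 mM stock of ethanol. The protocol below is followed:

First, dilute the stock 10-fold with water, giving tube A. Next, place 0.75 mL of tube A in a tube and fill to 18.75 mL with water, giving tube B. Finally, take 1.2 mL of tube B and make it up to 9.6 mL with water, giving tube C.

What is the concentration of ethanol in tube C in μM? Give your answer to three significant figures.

2.00 μM

Step 1: 10-fold → factor 10
Step 2: 0.75 mL brought to 18.75 mL → factor 18.75/0.75 = 25
Step 3: 1.2 mL brought to 9.6 mL → factor 9.6/1.2 = 8
Overall dilution factor = 10 × 25 × 8 = 2000
Final = 4.00 mM / 2000 = 0.002000 mM = 2.00 μM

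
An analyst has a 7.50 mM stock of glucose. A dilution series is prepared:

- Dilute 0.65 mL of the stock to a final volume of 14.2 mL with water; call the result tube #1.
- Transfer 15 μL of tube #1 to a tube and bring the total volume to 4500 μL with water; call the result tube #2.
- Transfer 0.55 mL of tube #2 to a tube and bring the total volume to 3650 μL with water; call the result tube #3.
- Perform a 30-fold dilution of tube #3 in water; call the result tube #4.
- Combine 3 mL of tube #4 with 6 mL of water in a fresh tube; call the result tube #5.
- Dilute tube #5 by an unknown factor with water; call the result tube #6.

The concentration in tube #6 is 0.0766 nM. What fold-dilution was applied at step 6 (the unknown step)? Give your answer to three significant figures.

25.0-fold

Step 1: 0.65 mL brought to 14.2 mL → factor 14.2/0.65 = 21.846
Step 2: 15 μL brought to 4500 μL → factor 4500/15 = 300
Step 3: 0.55 mL brought to 3650 μL → factor 3.65/0.55 = 6.6364
Step 4: 30-fold → factor 30
Step 5: 3 mL + 6 mL = 9 mL total → factor 9/3 = 3
Step 6: unknown factor x
Product of known-step factors = 3.9144 × 10^6
Overall factor = 7.50 mM / (0.0766 nM) = 9.7911 × 10^7
x = 9.7911 × 10^7 / 3.9144 × 10^6 = 25.0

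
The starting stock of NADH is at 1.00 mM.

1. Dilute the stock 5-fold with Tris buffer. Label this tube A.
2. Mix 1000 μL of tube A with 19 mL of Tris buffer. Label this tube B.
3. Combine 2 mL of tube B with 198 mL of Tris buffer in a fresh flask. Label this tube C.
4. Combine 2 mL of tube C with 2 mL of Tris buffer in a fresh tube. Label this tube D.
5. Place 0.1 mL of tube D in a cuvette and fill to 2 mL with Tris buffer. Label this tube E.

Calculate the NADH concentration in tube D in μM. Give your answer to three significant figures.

Step 1: 5-fold → factor 5
Step 2: 1000 μL + 19 mL = 20000 μL total → factor 20000/1000 = 20
Step 3: 2 mL + 198 mL = 200 mL total → factor 200/2 = 100
Step 4: 2 mL + 2 mL = 4 mL total → factor 4/2 = 2
Dilution factor through tube D = 5 × 20 × 100 × 2 = 20000
[tube D] = 1.00 mM / 20000 = 5.000 × 10^-5 mM = 0.0500 μM

0.0500 μM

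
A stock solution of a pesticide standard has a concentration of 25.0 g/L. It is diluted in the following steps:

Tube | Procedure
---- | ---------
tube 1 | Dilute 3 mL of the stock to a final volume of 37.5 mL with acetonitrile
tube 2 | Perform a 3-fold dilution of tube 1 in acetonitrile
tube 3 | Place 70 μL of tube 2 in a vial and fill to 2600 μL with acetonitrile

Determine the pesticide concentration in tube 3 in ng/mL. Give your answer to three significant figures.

1.79 × 10^4 ng/mL

Step 1: 3 mL brought to 37.5 mL → factor 37.5/3 = 12.5
Step 2: 3-fold → factor 3
Step 3: 70 μL brought to 2600 μL → factor 2600/70 = 37.143
Overall dilution factor = 12.5 × 3 × 37.143 = 1392.9
Final = 25.0 g/L / 1392.9 = 0.01795 g/L = 1.79 × 10^4 ng/mL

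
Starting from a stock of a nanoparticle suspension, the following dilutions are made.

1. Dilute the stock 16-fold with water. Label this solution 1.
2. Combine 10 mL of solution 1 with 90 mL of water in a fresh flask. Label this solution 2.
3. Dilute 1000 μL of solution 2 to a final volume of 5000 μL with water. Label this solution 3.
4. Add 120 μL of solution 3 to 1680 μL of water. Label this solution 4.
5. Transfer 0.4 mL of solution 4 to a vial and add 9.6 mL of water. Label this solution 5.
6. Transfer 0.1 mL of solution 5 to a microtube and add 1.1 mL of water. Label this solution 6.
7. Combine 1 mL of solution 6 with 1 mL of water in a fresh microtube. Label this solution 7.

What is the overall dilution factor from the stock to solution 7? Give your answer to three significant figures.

7.20 × 10^6

Step 1: 16-fold → factor 16
Step 2: 10 mL + 90 mL = 100 mL total → factor 100/10 = 10
Step 3: 1000 μL brought to 5000 μL → factor 5000/1000 = 5
Step 4: 120 μL + 1680 μL = 1800 μL total → factor 1800/120 = 15
Step 5: 0.4 mL + 9.6 mL = 10 mL total → factor 10/0.4 = 25
Step 6: 0.1 mL + 1.1 mL = 1.2 mL total → factor 1.2/0.1 = 12
Step 7: 1 mL + 1 mL = 2 mL total → factor 2/1 = 2
Overall dilution factor = 16 × 10 × 5 × 15 × 25 × 12 × 2 = 7.2 × 10^6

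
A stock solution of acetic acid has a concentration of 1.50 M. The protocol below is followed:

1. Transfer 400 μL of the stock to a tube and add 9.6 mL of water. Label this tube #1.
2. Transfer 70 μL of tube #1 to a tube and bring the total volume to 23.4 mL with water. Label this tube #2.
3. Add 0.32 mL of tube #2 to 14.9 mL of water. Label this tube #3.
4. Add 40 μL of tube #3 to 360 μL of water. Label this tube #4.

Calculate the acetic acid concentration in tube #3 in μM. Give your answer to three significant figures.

3.77 μM

Step 1: 400 μL + 9.6 mL = 10000 μL total → factor 10000/400 = 25
Step 2: 70 μL brought to 23.4 mL → factor 23400/70 = 334.29
Step 3: 0.32 mL + 14.9 mL = 15.22 mL total → factor 15.22/0.32 = 47.562
Dilution factor through tube #3 = 25 × 334.29 × 47.562 = 3.9749 × 10^5
[tube #3] = 1.50 M / 3.9749 × 10^5 = 3.774 × 10^-6 M = 3.77 μM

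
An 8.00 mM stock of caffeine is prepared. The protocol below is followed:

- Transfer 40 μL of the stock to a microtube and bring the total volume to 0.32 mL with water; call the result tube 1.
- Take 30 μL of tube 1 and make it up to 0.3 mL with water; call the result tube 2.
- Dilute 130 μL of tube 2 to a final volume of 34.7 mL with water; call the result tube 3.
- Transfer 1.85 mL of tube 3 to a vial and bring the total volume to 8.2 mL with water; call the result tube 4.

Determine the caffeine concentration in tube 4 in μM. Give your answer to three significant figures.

Step 1: 40 μL brought to 0.32 mL → factor 320/40 = 8
Step 2: 30 μL brought to 0.3 mL → factor 300/30 = 10
Step 3: 130 μL brought to 34.7 mL → factor 34700/130 = 266.92
Step 4: 1.85 mL brought to 8.2 mL → factor 8.2/1.85 = 4.4324
Overall dilution factor = 8 × 10 × 266.92 × 4.4324 = 94649
Final = 8.00 mM / 94649 = 8.452 × 10^-5 mM = 0.0845 μM

0.0845 μM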